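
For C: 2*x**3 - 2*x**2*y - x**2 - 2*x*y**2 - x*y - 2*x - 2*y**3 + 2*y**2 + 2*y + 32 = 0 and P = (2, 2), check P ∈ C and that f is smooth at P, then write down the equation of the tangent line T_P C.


Tangent line at P: -8*x - 40*y + 96 = 0.

Step 1: f(2, 2) = 0, so P lies on C.
Step 2: partial derivatives
  f_x(x, y) = 6*x**2 - 4*x*y - 2*x - 2*y**2 - y - 2, f_y(x, y) = -2*x**2 - 4*x*y - x - 6*y**2 + 4*y + 2.
  f_x(P) = -8, f_y(P) = -40 (gradient nonzero, so P is smooth).
Step 3: tangent line at P: -8·(x − 2) + -40·(y − 2) = 0.
Expanding: -8*x - 40*y + 96 = 0.


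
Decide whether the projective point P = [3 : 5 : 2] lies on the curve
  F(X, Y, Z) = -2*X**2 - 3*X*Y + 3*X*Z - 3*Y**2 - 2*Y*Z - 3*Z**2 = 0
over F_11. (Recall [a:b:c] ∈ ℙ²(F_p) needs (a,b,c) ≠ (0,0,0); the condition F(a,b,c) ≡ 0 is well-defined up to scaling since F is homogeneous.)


F(3,5,2) ≡ 2 (mod 11); P is NOT on the curve.

Evaluate F(3, 5, 2) term-by-term (mod 11).
  -2*X**2 ↦ -2·9·1·1 = -18
  -3*X*Y ↦ -3·3·5·1 = -45
  3*X*Z ↦ 3·3·1·2 = 18
  -3*Y**2 ↦ -3·1·25·1 = -75
  -2*Y*Z ↦ -2·1·5·2 = -20
  -3*Z**2 ↦ -3·1·1·4 = -12
Sum: F(3, 5, 2) = (-18) + (-45) + (18) + (-75) + (-20) + (-12) = -152.
Reducing mod 11: -152 ≡ 2 (mod 11).
Since F(a, b, c) ≡ 2 ≠ 0 (mod 11), P does NOT lie on the curve.


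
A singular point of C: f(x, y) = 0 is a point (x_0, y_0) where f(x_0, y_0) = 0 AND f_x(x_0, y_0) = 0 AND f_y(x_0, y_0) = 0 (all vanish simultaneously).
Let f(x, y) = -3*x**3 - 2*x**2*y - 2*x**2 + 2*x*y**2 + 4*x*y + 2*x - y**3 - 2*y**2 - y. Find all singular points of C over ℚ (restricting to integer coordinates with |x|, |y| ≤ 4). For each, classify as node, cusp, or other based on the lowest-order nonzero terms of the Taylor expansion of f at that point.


Singular points: {(0, -1)}; classification: cusp.

Compute partial derivatives:
  f_x = -9*x**2 - 4*x*y - 4*x + 2*y**2 + 4*y + 2.
  f_y = -2*x**2 + 4*x*y + 4*x - 3*y**2 - 4*y - 1.
Scan x_0 ∈ {−4, ..., 4}. For each x_0, f_y(x_0, y) is a polynomial in y; find its integer roots y ∈ {−4, ..., 4}, then test f_x and f at those candidates.
  x = -4: f_y(-4, y) = -3*y**2 - 20*y - 49; no integer root y with |y| ≤ 4.
  x = -3: f_y(-3, y) = -3*y**2 - 16*y - 31; no integer root y with |y| ≤ 4.
  x = -2: f_y(-2, y) = -3*y**2 - 12*y - 17; no integer root y with |y| ≤ 4.
  x = -1: f_y(-1, y) = -3*y**2 - 8*y - 7; no integer root y with |y| ≤ 4.
  x = 0: f_y(0, y) = -3*y**2 - 4*y - 1; vanishes at y ∈ {-1}. (0, -1): f_x = 0, f = 0 — SINGULAR.
  x = 1: f_y(1, y) = 1 - 3*y**2; no integer root y with |y| ≤ 4.
  x = 2: f_y(2, y) = -3*y**2 + 4*y - 1; vanishes at y ∈ {1}. (2, 1): f_x = -44 ≠ 0.
  x = 3: f_y(3, y) = -3*y**2 + 8*y - 7; no integer root y with |y| ≤ 4.
  x = 4: f_y(4, y) = -3*y**2 + 12*y - 17; no integer root y with |y| ≤ 4.
Only singular point on the grid: (0, -1).
Classify: substitute x = 0 + u, y = -1 + v and expand: f = -3*u**3 - 2*u**2*v + 2*u*v**2 - v**3 + v**2.
No constant or linear terms (consistent with a singular point). Quadratic part: v**2. Cubic part: -3*u**3 - 2*u**2*v + 2*u*v**2 - v**3.
The quadratic part v**2 is a perfect square, so there is a single (double) tangent line v = 0, i.e. y = -1. Restricting the cubic part to that line (v = 0) leaves -3*u**3 ≠ 0, so f is not divisible by v and the branch is v² ≈ 3*u**3 to lowest order — this is a cusp.
Classification: cusp.


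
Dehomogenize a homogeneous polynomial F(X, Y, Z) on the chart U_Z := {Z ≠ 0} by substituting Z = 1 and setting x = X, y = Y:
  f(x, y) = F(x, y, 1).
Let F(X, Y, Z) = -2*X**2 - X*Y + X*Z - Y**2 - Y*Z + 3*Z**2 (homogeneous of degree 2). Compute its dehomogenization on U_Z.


f(x, y) = -2*x**2 - x*y + x - y**2 - y + 3

On U_Z we set Z = 1. Each monomial c·X^i·Y^j·Z^k in F becomes c·x^i·y^j·1^k = c·x^i·y^j.
Substituting Z = 1: F(X, Y, 1) = -2*x**2 - x*y + x - y**2 - y + 3.
Note: deg(f) ≤ deg(F) = 2; strict inequality happens when F is divisible by Z (lost terms).


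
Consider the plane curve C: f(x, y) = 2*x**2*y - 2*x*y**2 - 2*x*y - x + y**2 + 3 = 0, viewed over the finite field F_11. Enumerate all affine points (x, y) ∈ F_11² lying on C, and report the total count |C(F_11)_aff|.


Affine F_11-points: {(3, 0), (3, 9), (4, 7), (4, 9), (6, 5), (8, 7), (8, 10), (9, 1), (10, 1), (10, 5)}; count = 10.

For each of the 121 pairs (x, y) ∈ F_11², evaluate f(x, y) mod 11. Record the zeros.
  x = 0: [0↦3, 1↦4, 2↦7, 3↦1, 4↦8, 5↦6, 6↦6, 7↦8, 8↦1, 9↦7, 10↦4]  zeros at y ∈ ∅
  x = 1: [0↦2, 1↦1, 2↦9, 3↦4, 4↦8, 5↦10, 6↦10, 7↦8, 8↦4, 9↦9, 10↦1]  zeros at y ∈ ∅
  x = 2: [0↦1, 1↦2, 2↦8, 3↦8, 4↦2, 5↦1, 6↦5, 7↦3, 8↦6, 9↦3, 10↦5]  zeros at y ∈ ∅
  x = 3: [0↦0, 1↦7, 2↦4, 3↦2, 4↦1, 5↦1, 6↦2, 7↦4, 8↦7, 9↦0, 10↦5]  zeros at y ∈ {0, 9}
  x = 4: [0↦10, 1↦5, 2↦8, 3↦8, 4↦5, 5↦10, 6↦1, 7↦0, 8↦7, 9↦0, 10↦1]  zeros at y ∈ {7, 9}
  x = 5: [0↦9, 1↦7, 2↦9, 3↦4, 4↦3, 5↦6, 6↦2, 7↦2, 8↦6, 9↦3, 10↦4]  zeros at y ∈ ∅
  x = 6: [0↦8, 1↦2, 2↦7, 3↦1, 4↦6, 5↦0, 6↦5, 7↦10, 8↦4, 9↦9, 10↦3]  zeros at y ∈ {5}
  x = 7: [0↦7, 1↦1, 2↦2, 3↦10, 4↦3, 5↦3, 6↦10, 7↦2, 8↦1, 9↦7, 10↦9]  zeros at y ∈ ∅
  x = 8: [0↦6, 1↦4, 2↦5, 3↦9, 4↦5, 5↦4, 6↦6, 7↦0, 8↦8, 9↦8, 10↦0]  zeros at y ∈ {7, 10}
  x = 9: [0↦5, 1↦0, 2↦5, 3↦9, 4↦1, 5↦3, 6↦4, 7↦4, 8↦3, 9↦1, 10↦9]  zeros at y ∈ {1}
  x = 10: [0↦4, 1↦0, 2↦2, 3↦10, 4↦2, 5↦0, 6↦4, 7↦3, 8↦8, 9↦8, 10↦3]  zeros at y ∈ {1, 5}
Collecting zeros: affine points = {(3, 0), (3, 9), (4, 7), (4, 9), (6, 5), (8, 7), (8, 10), (9, 1), (10, 1), (10, 5)}.
Total count |C(F_11)_aff| = 10.


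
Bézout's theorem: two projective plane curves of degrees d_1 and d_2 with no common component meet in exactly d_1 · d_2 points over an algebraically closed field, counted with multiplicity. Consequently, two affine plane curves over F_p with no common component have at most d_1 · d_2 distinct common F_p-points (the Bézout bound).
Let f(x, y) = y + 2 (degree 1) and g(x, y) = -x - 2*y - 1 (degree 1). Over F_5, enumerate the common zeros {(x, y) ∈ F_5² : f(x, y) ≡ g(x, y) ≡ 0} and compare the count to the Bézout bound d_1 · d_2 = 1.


Common zeros: {(3, 3)}; count = 1; Bézout bound = 1.

deg(f) = 1, deg(g) = 1, so Bézout bound = 1.
Scan x ∈ F_5. For each x, list the y ∈ F_5 with f(x, y) ≡ 0 and those with g(x, y) ≡ 0 (mod 5); the common zeros in that column are the intersection.
  x = 0: f ≡ 0 at y ∈ {3}; g ≡ 0 at y ∈ {2}; common: ∅.
  x = 1: f ≡ 0 at y ∈ {3}; g ≡ 0 at y ∈ {4}; common: ∅.
  x = 2: f ≡ 0 at y ∈ {3}; g ≡ 0 at y ∈ {1}; common: ∅.
  x = 3: f ≡ 0 at y ∈ {3}; g ≡ 0 at y ∈ {3}; common: {3}.
  x = 4: f ≡ 0 at y ∈ {3}; g ≡ 0 at y ∈ {0}; common: ∅.
Collecting: common zeros = {(3, 3)}, so the count is 1.
Comparison with the Bézout bound: 1 ≤ 1 = deg(f)·deg(g), as expected for curves with no common component (the bound is attained).


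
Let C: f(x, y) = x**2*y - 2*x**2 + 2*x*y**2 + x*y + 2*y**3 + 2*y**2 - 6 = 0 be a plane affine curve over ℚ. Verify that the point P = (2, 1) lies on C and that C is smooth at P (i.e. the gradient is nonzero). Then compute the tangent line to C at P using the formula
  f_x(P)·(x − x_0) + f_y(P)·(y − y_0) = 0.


Tangent line at P: -x + 24*y - 22 = 0.

Step 1: f(2, 1) = 0, so P lies on C.
Step 2: partial derivatives
  f_x(x, y) = 2*x*y - 4*x + 2*y**2 + y, f_y(x, y) = x**2 + 4*x*y + x + 6*y**2 + 4*y.
  f_x(P) = -1, f_y(P) = 24 (gradient nonzero, so P is smooth).
Step 3: tangent line at P: -1·(x − 2) + 24·(y − 1) = 0.
Expanding: -x + 24*y - 22 = 0.


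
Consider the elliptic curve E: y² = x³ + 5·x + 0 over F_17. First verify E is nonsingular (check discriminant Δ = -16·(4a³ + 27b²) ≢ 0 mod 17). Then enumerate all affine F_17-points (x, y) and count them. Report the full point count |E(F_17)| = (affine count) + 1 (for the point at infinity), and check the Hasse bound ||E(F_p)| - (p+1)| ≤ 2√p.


Affine points = {(0, 0), (2, 1), (2, 16), (3, 5), (3, 12), (4, 4), (4, 13), (6, 5), (6, 12), (7, 2), (7, 15), (8, 5), (8, 12), (9, 3), (9, 14), (10, 8), (10, 9), (11, 3), (11, 14), (13, 1), (13, 16), (14, 3), (14, 14), (15, 4), (15, 13)}; affine count = 25; |E(F_17)| = 26.

Discriminant check: Δ ∝ 4a³ + 27b² = 4·5³ + 27·0² = 4·125 + 27·0 ≡ 7 (mod 17). Nonzero ⇒ E is nonsingular.
For each x ∈ F_17, compute rhs = x³ + 5·x + 0 mod 17, then count y ∈ F_17 with y² ≡ rhs.
  x = 0: rhs = 0, matching y values: 0 (1 points).
  x = 1: rhs = 6, matching y values: none (0 points).
  x = 2: rhs = 1, matching y values: 1, 16 (2 points).
  x = 3: rhs = 8, matching y values: 5, 12 (2 points).
  x = 4: rhs = 16, matching y values: 4, 13 (2 points).
  x = 5: rhs = 14, matching y values: none (0 points).
  x = 6: rhs = 8, matching y values: 5, 12 (2 points).
  x = 7: rhs = 4, matching y values: 2, 15 (2 points).
  x = 8: rhs = 8, matching y values: 5, 12 (2 points).
  x = 9: rhs = 9, matching y values: 3, 14 (2 points).
  x = 10: rhs = 13, matching y values: 8, 9 (2 points).
  x = 11: rhs = 9, matching y values: 3, 14 (2 points).
  x = 12: rhs = 3, matching y values: none (0 points).
  x = 13: rhs = 1, matching y values: 1, 16 (2 points).
  x = 14: rhs = 9, matching y values: 3, 14 (2 points).
  x = 15: rhs = 16, matching y values: 4, 13 (2 points).
  x = 16: rhs = 11, matching y values: none (0 points).
Total affine count: 25.
Full point count |E(F_17)| = 25 + 1 = 26.
Hasse bound: |26 − (17+1)| = |8| = 8 ≤ 2√17 ≈ 8.2462 ✓.


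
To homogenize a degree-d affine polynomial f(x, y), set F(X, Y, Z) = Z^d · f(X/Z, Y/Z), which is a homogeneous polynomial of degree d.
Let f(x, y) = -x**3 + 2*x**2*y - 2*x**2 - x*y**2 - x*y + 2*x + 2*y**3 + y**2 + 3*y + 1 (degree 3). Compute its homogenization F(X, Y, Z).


F(X, Y, Z) = -X**3 + 2*X**2*Y - 2*X**2*Z - X*Y**2 - X*Y*Z + 2*X*Z**2 + 2*Y**3 + Y**2*Z + 3*Y*Z**2 + Z**3

deg(f) = 3.
Substitute x = X/Z, y = Y/Z into f, then multiply by Z^3.
  monomial -1·x^3·y^0 ↦ -1·X^3·Y^0·Z^0.
  monomial 2·x^2·y^1 ↦ 2·X^2·Y^1·Z^0.
  monomial -2·x^2·y^0 ↦ -2·X^2·Y^0·Z^1.
  monomial -1·x^1·y^2 ↦ -1·X^1·Y^2·Z^0.
  monomial -1·x^1·y^1 ↦ -1·X^1·Y^1·Z^1.
  monomial 2·x^1·y^0 ↦ 2·X^1·Y^0·Z^2.
  monomial 2·x^0·y^3 ↦ 2·X^0·Y^3·Z^0.
  monomial 1·x^0·y^2 ↦ 1·X^0·Y^2·Z^1.
  monomial 3·x^0·y^1 ↦ 3·X^0·Y^1·Z^2.
  monomial 1·x^0·y^0 ↦ 1·X^0·Y^0·Z^3.
Collecting: F(X, Y, Z) = -X**3 + 2*X**2*Y - 2*X**2*Z - X*Y**2 - X*Y*Z + 2*X*Z**2 + 2*Y**3 + Y**2*Z + 3*Y*Z**2 + Z**3.


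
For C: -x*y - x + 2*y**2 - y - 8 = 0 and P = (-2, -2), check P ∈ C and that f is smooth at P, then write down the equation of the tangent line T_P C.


Tangent line at P: x - 7*y - 12 = 0.

Step 1: f(-2, -2) = 0, so P lies on C.
Step 2: partial derivatives
  f_x(x, y) = -y - 1, f_y(x, y) = -x + 4*y - 1.
  f_x(P) = 1, f_y(P) = -7 (gradient nonzero, so P is smooth).
Step 3: tangent line at P: 1·(x − -2) + -7·(y − -2) = 0.
Expanding: x - 7*y - 12 = 0.


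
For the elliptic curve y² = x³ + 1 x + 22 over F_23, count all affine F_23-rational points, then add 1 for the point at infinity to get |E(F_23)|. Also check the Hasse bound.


Affine points = {(1, 1), (1, 22), (2, 3), (2, 20), (3, 11), (3, 12), (7, 2), (7, 21), (8, 6), (8, 17), (9, 1), (9, 22), (13, 1), (13, 22), (15, 10), (15, 13), (19, 0), (21, 9), (21, 14)}; affine count = 19; |E(F_23)| = 20.

Discriminant check: Δ ∝ 4a³ + 27b² = 4·1³ + 27·22² = 4·1 + 27·484 ≡ 8 (mod 23). Nonzero ⇒ E is nonsingular.
For each x ∈ F_23, compute rhs = x³ + 1·x + 22 mod 23, then count y ∈ F_23 with y² ≡ rhs.
  x = 0: rhs = 22, matching y values: none (0 points).
  x = 1: rhs = 1, matching y values: 1, 22 (2 points).
  x = 2: rhs = 9, matching y values: 3, 20 (2 points).
  x = 3: rhs = 6, matching y values: 11, 12 (2 points).
  x = 4: rhs = 21, matching y values: none (0 points).
  x = 5: rhs = 14, matching y values: none (0 points).
  x = 6: rhs = 14, matching y values: none (0 points).
  x = 7: rhs = 4, matching y values: 2, 21 (2 points).
  x = 8: rhs = 13, matching y values: 6, 17 (2 points).
  x = 9: rhs = 1, matching y values: 1, 22 (2 points).
  x = 10: rhs = 20, matching y values: none (0 points).
  x = 11: rhs = 7, matching y values: none (0 points).
  x = 12: rhs = 14, matching y values: none (0 points).
  x = 13: rhs = 1, matching y values: 1, 22 (2 points).
  x = 14: rhs = 20, matching y values: none (0 points).
  x = 15: rhs = 8, matching y values: 10, 13 (2 points).
  x = 16: rhs = 17, matching y values: none (0 points).
  x = 17: rhs = 7, matching y values: none (0 points).
  x = 18: rhs = 7, matching y values: none (0 points).
  x = 19: rhs = 0, matching y values: 0 (1 points).
  x = 20: rhs = 15, matching y values: none (0 points).
  x = 21: rhs = 12, matching y values: 9, 14 (2 points).
  x = 22: rhs = 20, matching y values: none (0 points).
Total affine count: 19.
Full point count |E(F_23)| = 19 + 1 = 20.
Hasse bound: |20 − (23+1)| = |-4| = 4 ≤ 2√23 ≈ 9.5917 ✓.


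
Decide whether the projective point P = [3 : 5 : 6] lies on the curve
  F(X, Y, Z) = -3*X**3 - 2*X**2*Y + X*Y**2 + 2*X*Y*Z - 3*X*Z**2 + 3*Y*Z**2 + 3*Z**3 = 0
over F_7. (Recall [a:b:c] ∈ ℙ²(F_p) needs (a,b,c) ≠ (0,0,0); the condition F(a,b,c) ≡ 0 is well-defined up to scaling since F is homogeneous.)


F(3,5,6) ≡ 3 (mod 7); P is NOT on the curve.

Evaluate F(3, 5, 6) term-by-term (mod 7).
  -3*X**3 ↦ -3·27·1·1 = -81
  -2*X**2*Y ↦ -2·9·5·1 = -90
  X*Y**2 ↦ 1·3·25·1 = 75
  2*X*Y*Z ↦ 2·3·5·6 = 180
  -3*X*Z**2 ↦ -3·3·1·36 = -324
  3*Y*Z**2 ↦ 3·1·5·36 = 540
  3*Z**3 ↦ 3·1·1·216 = 648
Sum: F(3, 5, 6) = (-81) + (-90) + (75) + (180) + (-324) + (540) + (648) = 948.
Reducing mod 7: 948 ≡ 3 (mod 7).
Since F(a, b, c) ≡ 3 ≠ 0 (mod 7), P does NOT lie on the curve.


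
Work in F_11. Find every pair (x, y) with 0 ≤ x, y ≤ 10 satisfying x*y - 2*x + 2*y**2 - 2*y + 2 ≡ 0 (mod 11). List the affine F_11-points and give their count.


Affine F_11-points: {(1, 0), (1, 6), (2, 1), (2, 10), (3, 8), (7, 7), (8, 3), (8, 5), (9, 4), (9, 9)}; count = 10.

For each of the 121 pairs (x, y) ∈ F_11², evaluate f(x, y) mod 11. Record the zeros.
  x = 0: [0↦2, 1↦2, 2↦6, 3↦3, 4↦4, 5↦9, 6↦7, 7↦9, 8↦4, 9↦3, 10↦6]  zeros at y ∈ ∅
  x = 1: [0↦0, 1↦1, 2↦6, 3↦4, 4↦6, 5↦1, 6↦0, 7↦3, 8↦10, 9↦10, 10↦3]  zeros at y ∈ {0, 6}
  x = 2: [0↦9, 1↦0, 2↦6, 3↦5, 4↦8, 5↦4, 6↦4, 7↦8, 8↦5, 9↦6, 10↦0]  zeros at y ∈ {1, 10}
  x = 3: [0↦7, 1↦10, 2↦6, 3↦6, 4↦10, 5↦7, 6↦8, 7↦2, 8↦0, 9↦2, 10↦8]  zeros at y ∈ {8}
  x = 4: [0↦5, 1↦9, 2↦6, 3↦7, 4↦1, 5↦10, 6↦1, 7↦7, 8↦6, 9↦9, 10↦5]  zeros at y ∈ ∅
  x = 5: [0↦3, 1↦8, 2↦6, 3↦8, 4↦3, 5↦2, 6↦5, 7↦1, 8↦1, 9↦5, 10↦2]  zeros at y ∈ ∅
  x = 6: [0↦1, 1↦7, 2↦6, 3↦9, 4↦5, 5↦5, 6↦9, 7↦6, 8↦7, 9↦1, 10↦10]  zeros at y ∈ ∅
  x = 7: [0↦10, 1↦6, 2↦6, 3↦10, 4↦7, 5↦8, 6↦2, 7↦0, 8↦2, 9↦8, 10↦7]  zeros at y ∈ {7}
  x = 8: [0↦8, 1↦5, 2↦6, 3↦0, 4↦9, 5↦0, 6↦6, 7↦5, 8↦8, 9↦4, 10↦4]  zeros at y ∈ {3, 5}
  x = 9: [0↦6, 1↦4, 2↦6, 3↦1, 4↦0, 5↦3, 6↦10, 7↦10, 8↦3, 9↦0, 10↦1]  zeros at y ∈ {4, 9}
  x = 10: [0↦4, 1↦3, 2↦6, 3↦2, 4↦2, 5↦6, 6↦3, 7↦4, 8↦9, 9↦7, 10↦9]  zeros at y ∈ ∅
Collecting zeros: affine points = {(1, 0), (1, 6), (2, 1), (2, 10), (3, 8), (7, 7), (8, 3), (8, 5), (9, 4), (9, 9)}.
Total count |C(F_11)_aff| = 10.


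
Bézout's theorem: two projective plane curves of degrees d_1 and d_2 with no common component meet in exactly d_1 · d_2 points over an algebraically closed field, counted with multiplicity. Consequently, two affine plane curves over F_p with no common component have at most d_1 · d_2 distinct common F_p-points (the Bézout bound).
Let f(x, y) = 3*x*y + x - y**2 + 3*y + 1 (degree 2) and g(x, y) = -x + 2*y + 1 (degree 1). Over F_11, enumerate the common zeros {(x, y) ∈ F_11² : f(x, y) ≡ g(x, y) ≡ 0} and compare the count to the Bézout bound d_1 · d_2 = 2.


Common zeros: ∅; count = 0; Bézout bound = 2.

deg(f) = 2, deg(g) = 1, so Bézout bound = 2.
Scan x ∈ F_11. For each x, list the y ∈ F_11 with f(x, y) ≡ 0 and those with g(x, y) ≡ 0 (mod 11); the common zeros in that column are the intersection.
  x = 0: f ≡ 0 at y ∈ ∅; g ≡ 0 at y ∈ {5}; common: ∅.
  x = 1: f ≡ 0 at y ∈ {3}; g ≡ 0 at y ∈ {0}; common: ∅.
  x = 2: f ≡ 0 at y ∈ {1, 8}; g ≡ 0 at y ∈ {6}; common: ∅.
  x = 3: f ≡ 0 at y ∈ ∅; g ≡ 0 at y ∈ {1}; common: ∅.
  x = 4: f ≡ 0 at y ∈ {5, 10}; g ≡ 0 at y ∈ {7}; common: ∅.
  x = 5: f ≡ 0 at y ∈ ∅; g ≡ 0 at y ∈ {2}; common: ∅.
  x = 6: f ≡ 0 at y ∈ ∅; g ≡ 0 at y ∈ {8}; common: ∅.
  x = 7: f ≡ 0 at y ∈ {4, 9}; g ≡ 0 at y ∈ {3}; common: ∅.
  x = 8: f ≡ 0 at y ∈ ∅; g ≡ 0 at y ∈ {9}; common: ∅.
  x = 9: f ≡ 0 at y ∈ {2, 6}; g ≡ 0 at y ∈ {4}; common: ∅.
  x = 10: f ≡ 0 at y ∈ {0}; g ≡ 0 at y ∈ {10}; common: ∅.
Collecting: common zeros = ∅, so the count is 0.
Comparison with the Bézout bound: 0 ≤ 2 = deg(f)·deg(g), as expected for curves with no common component (the affine F_11-count falls short of the bound because intersections may lie at infinity, over extension fields, or carry multiplicity).


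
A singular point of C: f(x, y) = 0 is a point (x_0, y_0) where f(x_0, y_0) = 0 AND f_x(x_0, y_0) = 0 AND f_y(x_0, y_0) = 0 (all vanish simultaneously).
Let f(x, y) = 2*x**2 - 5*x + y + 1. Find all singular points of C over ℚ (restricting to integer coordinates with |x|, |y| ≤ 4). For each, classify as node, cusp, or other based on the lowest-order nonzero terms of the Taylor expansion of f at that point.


No singular points in the scanned grid; C is smooth there.

Compute partial derivatives:
  f_x = 4*x - 5.
  f_y = 1.
f_y = 1 is a nonzero constant, so f_y never vanishes: no point (x, y) can satisfy f = f_x = f_y = 0. In particular no (x, y) ∈ {−4, ..., 4}² is singular; the curve is smooth.


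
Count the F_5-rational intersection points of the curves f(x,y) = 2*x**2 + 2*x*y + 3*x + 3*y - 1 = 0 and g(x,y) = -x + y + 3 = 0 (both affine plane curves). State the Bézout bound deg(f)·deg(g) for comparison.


Common zeros: {(0, 2)}; count = 1; Bézout bound = 2.

deg(f) = 2, deg(g) = 1, so Bézout bound = 2.
Scan x ∈ F_5. For each x, list the y ∈ F_5 with f(x, y) ≡ 0 and those with g(x, y) ≡ 0 (mod 5); the common zeros in that column are the intersection.
  x = 0: f ≡ 0 at y ∈ {2}; g ≡ 0 at y ∈ {2}; common: {2}.
  x = 1: f ≡ 0 at y ∈ ∅; g ≡ 0 at y ∈ {3}; common: ∅.
  x = 2: f ≡ 0 at y ∈ {1}; g ≡ 0 at y ∈ {4}; common: ∅.
  x = 3: f ≡ 0 at y ∈ {1}; g ≡ 0 at y ∈ {0}; common: ∅.
  x = 4: f ≡ 0 at y ∈ {2}; g ≡ 0 at y ∈ {1}; common: ∅.
Collecting: common zeros = {(0, 2)}, so the count is 1.
Comparison with the Bézout bound: 1 ≤ 2 = deg(f)·deg(g), as expected for curves with no common component (the affine F_5-count falls short of the bound because intersections may lie at infinity, over extension fields, or carry multiplicity).


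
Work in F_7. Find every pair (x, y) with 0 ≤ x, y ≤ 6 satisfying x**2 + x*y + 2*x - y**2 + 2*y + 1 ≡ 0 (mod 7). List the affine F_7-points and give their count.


Affine F_7-points: {(0, 4), (0, 5), (1, 4), (1, 6), (5, 1), (5, 6), (6, 0), (6, 1)}; count = 8.

For each of the 49 pairs (x, y) ∈ F_7², evaluate f(x, y) mod 7. Record the zeros.
  x = 0: [0↦1, 1↦2, 2↦1, 3↦5, 4↦0, 5↦0, 6↦5]  zeros at y ∈ {4, 5}
  x = 1: [0↦4, 1↦6, 2↦6, 3↦4, 4↦0, 5↦1, 6↦0]  zeros at y ∈ {4, 6}
  x = 2: [0↦2, 1↦5, 2↦6, 3↦5, 4↦2, 5↦4, 6↦4]  zeros at y ∈ ∅
  x = 3: [0↦2, 1↦6, 2↦1, 3↦1, 4↦6, 5↦2, 6↦3]  zeros at y ∈ ∅
  x = 4: [0↦4, 1↦2, 2↦5, 3↦6, 4↦5, 5↦2, 6↦4]  zeros at y ∈ ∅
  x = 5: [0↦1, 1↦0, 2↦4, 3↦6, 4↦6, 5↦4, 6↦0]  zeros at y ∈ {1, 6}
  x = 6: [0↦0, 1↦0, 2↦5, 3↦1, 4↦2, 5↦1, 6↦5]  zeros at y ∈ {0, 1}
Collecting zeros: affine points = {(0, 4), (0, 5), (1, 4), (1, 6), (5, 1), (5, 6), (6, 0), (6, 1)}.
Total count |C(F_7)_aff| = 8.


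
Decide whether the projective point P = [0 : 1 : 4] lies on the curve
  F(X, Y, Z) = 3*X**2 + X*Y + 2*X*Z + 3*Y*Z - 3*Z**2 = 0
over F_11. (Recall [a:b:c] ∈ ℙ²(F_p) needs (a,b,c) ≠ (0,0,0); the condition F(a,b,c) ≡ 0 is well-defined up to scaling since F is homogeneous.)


F(0,1,4) ≡ 8 (mod 11); P is NOT on the curve.

Evaluate F(0, 1, 4) term-by-term (mod 11).
  3*X**2 ↦ 3·0·1·1 = 0
  X*Y ↦ 1·0·1·1 = 0
  2*X*Z ↦ 2·0·1·4 = 0
  3*Y*Z ↦ 3·1·1·4 = 12
  -3*Z**2 ↦ -3·1·1·16 = -48
Sum: F(0, 1, 4) = (0) + (0) + (0) + (12) + (-48) = -36.
Reducing mod 11: -36 ≡ 8 (mod 11).
Since F(a, b, c) ≡ 8 ≠ 0 (mod 11), P does NOT lie on the curve.


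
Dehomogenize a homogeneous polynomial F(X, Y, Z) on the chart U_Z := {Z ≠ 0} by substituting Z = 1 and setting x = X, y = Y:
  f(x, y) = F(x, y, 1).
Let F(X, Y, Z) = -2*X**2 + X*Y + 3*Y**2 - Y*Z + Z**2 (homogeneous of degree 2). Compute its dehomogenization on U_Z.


f(x, y) = -2*x**2 + x*y + 3*y**2 - y + 1

On U_Z we set Z = 1. Each monomial c·X^i·Y^j·Z^k in F becomes c·x^i·y^j·1^k = c·x^i·y^j.
Substituting Z = 1: F(X, Y, 1) = -2*x**2 + x*y + 3*y**2 - y + 1.
Note: deg(f) ≤ deg(F) = 2; strict inequality happens when F is divisible by Z (lost terms).


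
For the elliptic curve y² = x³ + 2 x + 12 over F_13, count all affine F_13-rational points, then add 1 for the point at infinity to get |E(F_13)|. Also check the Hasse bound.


Affine points = {(0, 5), (0, 8), (5, 2), (5, 11), (11, 0), (12, 3), (12, 10)}; affine count = 7; |E(F_13)| = 8.

Discriminant check: Δ ∝ 4a³ + 27b² = 4·2³ + 27·12² = 4·8 + 27·144 ≡ 7 (mod 13). Nonzero ⇒ E is nonsingular.
For each x ∈ F_13, compute rhs = x³ + 2·x + 12 mod 13, then count y ∈ F_13 with y² ≡ rhs.
  x = 0: rhs = 12, matching y values: 5, 8 (2 points).
  x = 1: rhs = 2, matching y values: none (0 points).
  x = 2: rhs = 11, matching y values: none (0 points).
  x = 3: rhs = 6, matching y values: none (0 points).
  x = 4: rhs = 6, matching y values: none (0 points).
  x = 5: rhs = 4, matching y values: 2, 11 (2 points).
  x = 6: rhs = 6, matching y values: none (0 points).
  x = 7: rhs = 5, matching y values: none (0 points).
  x = 8: rhs = 7, matching y values: none (0 points).
  x = 9: rhs = 5, matching y values: none (0 points).
  x = 10: rhs = 5, matching y values: none (0 points).
  x = 11: rhs = 0, matching y values: 0 (1 points).
  x = 12: rhs = 9, matching y values: 3, 10 (2 points).
Total affine count: 7.
Full point count |E(F_13)| = 7 + 1 = 8.
Hasse bound: |8 − (13+1)| = |-6| = 6 ≤ 2√13 ≈ 7.2111 ✓.


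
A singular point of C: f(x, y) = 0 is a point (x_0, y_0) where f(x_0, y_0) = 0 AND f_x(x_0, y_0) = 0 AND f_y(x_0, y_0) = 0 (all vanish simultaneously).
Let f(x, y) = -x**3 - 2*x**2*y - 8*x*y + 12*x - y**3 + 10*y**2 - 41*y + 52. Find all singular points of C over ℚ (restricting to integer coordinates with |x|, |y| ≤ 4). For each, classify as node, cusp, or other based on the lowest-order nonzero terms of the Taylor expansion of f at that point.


Singular points: {(-2, 3)}; classification: cusp.

Compute partial derivatives:
  f_x = -3*x**2 - 4*x*y - 8*y + 12.
  f_y = -2*x**2 - 8*x - 3*y**2 + 20*y - 41.
Scan x_0 ∈ {−4, ..., 4}. For each x_0, f_y(x_0, y) is a polynomial in y; find its integer roots y ∈ {−4, ..., 4}, then test f_x and f at those candidates.
  x = -4: f_y(-4, y) = -3*y**2 + 20*y - 41; no integer root y with |y| ≤ 4.
  x = -3: f_y(-3, y) = -3*y**2 + 20*y - 35; no integer root y with |y| ≤ 4.
  x = -2: f_y(-2, y) = -3*y**2 + 20*y - 33; vanishes at y ∈ {3}. (-2, 3): f_x = 0, f = 0 — SINGULAR.
  x = -1: f_y(-1, y) = -3*y**2 + 20*y - 35; no integer root y with |y| ≤ 4.
  x = 0: f_y(0, y) = -3*y**2 + 20*y - 41; no integer root y with |y| ≤ 4.
  x = 1: f_y(1, y) = -3*y**2 + 20*y - 51; no integer root y with |y| ≤ 4.
  x = 2: f_y(2, y) = -3*y**2 + 20*y - 65; no integer root y with |y| ≤ 4.
  x = 3: f_y(3, y) = -3*y**2 + 20*y - 83; no integer root y with |y| ≤ 4.
  x = 4: f_y(4, y) = -3*y**2 + 20*y - 105; no integer root y with |y| ≤ 4.
Only singular point on the grid: (-2, 3).
Classify: substitute x = -2 + u, y = 3 + v and expand: f = -u**3 - 2*u**2*v - v**3 + v**2.
No constant or linear terms (consistent with a singular point). Quadratic part: v**2. Cubic part: -u**3 - 2*u**2*v - v**3.
The quadratic part v**2 is a perfect square, so there is a single (double) tangent line v = 0, i.e. y = 3. Restricting the cubic part to that line (v = 0) leaves -u**3 ≠ 0, so f is not divisible by v and the branch is v² ≈ u**3 to lowest order — this is a cusp.
Classification: cusp.


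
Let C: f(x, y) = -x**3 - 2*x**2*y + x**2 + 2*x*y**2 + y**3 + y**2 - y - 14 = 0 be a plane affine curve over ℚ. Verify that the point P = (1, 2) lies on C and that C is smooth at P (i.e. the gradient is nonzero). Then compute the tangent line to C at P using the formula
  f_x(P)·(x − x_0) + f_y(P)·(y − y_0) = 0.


Tangent line at P: -x + 21*y - 41 = 0.

Step 1: f(1, 2) = 0, so P lies on C.
Step 2: partial derivatives
  f_x(x, y) = -3*x**2 - 4*x*y + 2*x + 2*y**2, f_y(x, y) = -2*x**2 + 4*x*y + 3*y**2 + 2*y - 1.
  f_x(P) = -1, f_y(P) = 21 (gradient nonzero, so P is smooth).
Step 3: tangent line at P: -1·(x − 1) + 21·(y − 2) = 0.
Expanding: -x + 21*y - 41 = 0.


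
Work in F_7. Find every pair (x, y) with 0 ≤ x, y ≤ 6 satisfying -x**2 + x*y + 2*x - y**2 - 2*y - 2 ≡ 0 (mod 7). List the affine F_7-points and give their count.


Affine F_7-points: {(1, 2), (1, 4), (3, 2), (3, 6), (5, 4), (5, 6)}; count = 6.

For each of the 49 pairs (x, y) ∈ F_7², evaluate f(x, y) mod 7. Record the zeros.
  x = 0: [0↦5, 1↦2, 2↦4, 3↦4, 4↦2, 5↦5, 6↦6]  zeros at y ∈ ∅
  x = 1: [0↦6, 1↦4, 2↦0, 3↦1, 4↦0, 5↦4, 6↦6]  zeros at y ∈ {2, 4}
  x = 2: [0↦5, 1↦4, 2↦1, 3↦3, 4↦3, 5↦1, 6↦4]  zeros at y ∈ ∅
  x = 3: [0↦2, 1↦2, 2↦0, 3↦3, 4↦4, 5↦3, 6↦0]  zeros at y ∈ {2, 6}
  x = 4: [0↦4, 1↦5, 2↦4, 3↦1, 4↦3, 5↦3, 6↦1]  zeros at y ∈ ∅
  x = 5: [0↦4, 1↦6, 2↦6, 3↦4, 4↦0, 5↦1, 6↦0]  zeros at y ∈ {4, 6}
  x = 6: [0↦2, 1↦5, 2↦6, 3↦5, 4↦2, 5↦4, 6↦4]  zeros at y ∈ ∅
Collecting zeros: affine points = {(1, 2), (1, 4), (3, 2), (3, 6), (5, 4), (5, 6)}.
Total count |C(F_7)_aff| = 6.


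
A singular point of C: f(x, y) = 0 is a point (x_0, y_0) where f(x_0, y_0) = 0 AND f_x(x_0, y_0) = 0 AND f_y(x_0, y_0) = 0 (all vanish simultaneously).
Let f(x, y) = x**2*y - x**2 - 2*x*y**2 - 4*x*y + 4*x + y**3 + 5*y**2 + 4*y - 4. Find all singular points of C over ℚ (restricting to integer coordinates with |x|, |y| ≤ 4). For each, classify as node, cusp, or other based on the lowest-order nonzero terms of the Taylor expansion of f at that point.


Singular points: {(2, 0)}; classification: node.

Compute partial derivatives:
  f_x = 2*x*y - 2*x - 2*y**2 - 4*y + 4.
  f_y = x**2 - 4*x*y - 4*x + 3*y**2 + 10*y + 4.
Scan x_0 ∈ {−4, ..., 4}. For each x_0, f_y(x_0, y) is a polynomial in y; find its integer roots y ∈ {−4, ..., 4}, then test f_x and f at those candidates.
  x = -4: f_y(-4, y) = 3*y**2 + 26*y + 36; no integer root y with |y| ≤ 4.
  x = -3: f_y(-3, y) = 3*y**2 + 22*y + 25; no integer root y with |y| ≤ 4.
  x = -2: f_y(-2, y) = 3*y**2 + 18*y + 16; no integer root y with |y| ≤ 4.
  x = -1: f_y(-1, y) = 3*y**2 + 14*y + 9; no integer root y with |y| ≤ 4.
  x = 0: f_y(0, y) = 3*y**2 + 10*y + 4; no integer root y with |y| ≤ 4.
  x = 1: f_y(1, y) = 3*y**2 + 6*y + 1; no integer root y with |y| ≤ 4.
  x = 2: f_y(2, y) = 3*y**2 + 2*y; vanishes at y ∈ {0}. (2, 0): f_x = 0, f = 0 — SINGULAR.
  x = 3: f_y(3, y) = 3*y**2 - 2*y + 1; no integer root y with |y| ≤ 4.
  x = 4: f_y(4, y) = 3*y**2 - 6*y + 4; no integer root y with |y| ≤ 4.
Only singular point on the grid: (2, 0).
Classify: substitute x = 2 + u, y = 0 + v and expand: f = u**2*v - u**2 - 2*u*v**2 + v**3 + v**2.
No constant or linear terms (consistent with a singular point). Quadratic part: -u**2 + v**2. Cubic part: u**2*v - 2*u*v**2 + v**3.
The quadratic part v**2 - u**2 = (v − u)(v + u) splits into two distinct linear factors, so there are two distinct tangent lines y − 0 = ±(x − 2) — this is a node (ordinary double point).
Classification: node.


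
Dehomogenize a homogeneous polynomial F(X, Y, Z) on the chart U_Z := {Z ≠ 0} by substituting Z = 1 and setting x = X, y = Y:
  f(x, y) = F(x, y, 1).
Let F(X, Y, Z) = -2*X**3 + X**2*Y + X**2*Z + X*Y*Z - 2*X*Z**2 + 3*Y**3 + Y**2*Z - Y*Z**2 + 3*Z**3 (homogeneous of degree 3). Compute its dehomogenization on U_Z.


f(x, y) = -2*x**3 + x**2*y + x**2 + x*y - 2*x + 3*y**3 + y**2 - y + 3

On U_Z we set Z = 1. Each monomial c·X^i·Y^j·Z^k in F becomes c·x^i·y^j·1^k = c·x^i·y^j.
Substituting Z = 1: F(X, Y, 1) = -2*x**3 + x**2*y + x**2 + x*y - 2*x + 3*y**3 + y**2 - y + 3.
Note: deg(f) ≤ deg(F) = 3; strict inequality happens when F is divisible by Z (lost terms).


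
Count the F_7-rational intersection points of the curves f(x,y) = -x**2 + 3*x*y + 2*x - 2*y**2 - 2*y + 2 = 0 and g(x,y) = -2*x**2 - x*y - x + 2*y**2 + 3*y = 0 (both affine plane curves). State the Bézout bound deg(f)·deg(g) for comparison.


Common zeros: ∅; count = 0; Bézout bound = 4.

deg(f) = 2, deg(g) = 2, so Bézout bound = 4.
Scan x ∈ F_7. For each x, list the y ∈ F_7 with f(x, y) ≡ 0 and those with g(x, y) ≡ 0 (mod 7); the common zeros in that column are the intersection.
  x = 0: f ≡ 0 at y ∈ ∅; g ≡ 0 at y ∈ {0, 2}; common: ∅.
  x = 1: f ≡ 0 at y ∈ {5, 6}; g ≡ 0 at y ∈ {3}; common: ∅.
  x = 2: f ≡ 0 at y ∈ {4, 5}; g ≡ 0 at y ∈ {1, 2}; common: ∅.
  x = 3: f ≡ 0 at y ∈ ∅; g ≡ 0 at y ∈ {0}; common: ∅.
  x = 4: f ≡ 0 at y ∈ ∅; g ≡ 0 at y ∈ {1, 3}; common: ∅.
  x = 5: f ≡ 0 at y ∈ {4, 6}; g ≡ 0 at y ∈ ∅; common: ∅.
  x = 6: f ≡ 0 at y ∈ ∅; g ≡ 0 at y ∈ ∅; common: ∅.
Collecting: common zeros = ∅, so the count is 0.
Comparison with the Bézout bound: 0 ≤ 4 = deg(f)·deg(g), as expected for curves with no common component (the affine F_7-count falls short of the bound because intersections may lie at infinity, over extension fields, or carry multiplicity).


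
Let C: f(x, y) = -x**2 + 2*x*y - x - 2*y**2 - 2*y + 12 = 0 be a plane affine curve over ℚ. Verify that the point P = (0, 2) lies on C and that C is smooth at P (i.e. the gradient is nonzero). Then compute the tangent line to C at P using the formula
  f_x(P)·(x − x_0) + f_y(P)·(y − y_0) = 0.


Tangent line at P: 3*x - 10*y + 20 = 0.

Step 1: f(0, 2) = 0, so P lies on C.
Step 2: partial derivatives
  f_x(x, y) = -2*x + 2*y - 1, f_y(x, y) = 2*x - 4*y - 2.
  f_x(P) = 3, f_y(P) = -10 (gradient nonzero, so P is smooth).
Step 3: tangent line at P: 3·(x − 0) + -10·(y − 2) = 0.
Expanding: 3*x - 10*y + 20 = 0.


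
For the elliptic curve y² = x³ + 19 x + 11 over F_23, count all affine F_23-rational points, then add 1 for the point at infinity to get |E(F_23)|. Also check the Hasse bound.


Affine points = {(1, 10), (1, 13), (3, 7), (3, 16), (4, 6), (4, 17), (5, 1), (5, 22), (7, 2), (7, 21), (8, 10), (8, 13), (12, 9), (12, 14), (14, 10), (14, 13), (16, 8), (16, 15), (17, 7), (17, 16), (19, 3), (19, 20)}; affine count = 22; |E(F_23)| = 23.

Discriminant check: Δ ∝ 4a³ + 27b² = 4·19³ + 27·11² = 4·6859 + 27·121 ≡ 21 (mod 23). Nonzero ⇒ E is nonsingular.
For each x ∈ F_23, compute rhs = x³ + 19·x + 11 mod 23, then count y ∈ F_23 with y² ≡ rhs.
  x = 0: rhs = 11, matching y values: none (0 points).
  x = 1: rhs = 8, matching y values: 10, 13 (2 points).
  x = 2: rhs = 11, matching y values: none (0 points).
  x = 3: rhs = 3, matching y values: 7, 16 (2 points).
  x = 4: rhs = 13, matching y values: 6, 17 (2 points).
  x = 5: rhs = 1, matching y values: 1, 22 (2 points).
  x = 6: rhs = 19, matching y values: none (0 points).
  x = 7: rhs = 4, matching y values: 2, 21 (2 points).
  x = 8: rhs = 8, matching y values: 10, 13 (2 points).
  x = 9: rhs = 14, matching y values: none (0 points).
  x = 10: rhs = 5, matching y values: none (0 points).
  x = 11: rhs = 10, matching y values: none (0 points).
  x = 12: rhs = 12, matching y values: 9, 14 (2 points).
  x = 13: rhs = 17, matching y values: none (0 points).
  x = 14: rhs = 8, matching y values: 10, 13 (2 points).
  x = 15: rhs = 14, matching y values: none (0 points).
  x = 16: rhs = 18, matching y values: 8, 15 (2 points).
  x = 17: rhs = 3, matching y values: 7, 16 (2 points).
  x = 18: rhs = 21, matching y values: none (0 points).
  x = 19: rhs = 9, matching y values: 3, 20 (2 points).
  x = 20: rhs = 19, matching y values: none (0 points).
  x = 21: rhs = 11, matching y values: none (0 points).
  x = 22: rhs = 14, matching y values: none (0 points).
Total affine count: 22.
Full point count |E(F_23)| = 22 + 1 = 23.
Hasse bound: |23 − (23+1)| = |-1| = 1 ≤ 2√23 ≈ 9.5917 ✓.


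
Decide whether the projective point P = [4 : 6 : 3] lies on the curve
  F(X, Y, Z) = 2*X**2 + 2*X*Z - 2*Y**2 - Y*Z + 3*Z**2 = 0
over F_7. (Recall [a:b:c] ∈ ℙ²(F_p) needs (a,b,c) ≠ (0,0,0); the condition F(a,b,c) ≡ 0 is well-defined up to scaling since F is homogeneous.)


F(4,6,3) ≡ 0 (mod 7); P is on the curve.

Evaluate F(4, 6, 3) term-by-term (mod 7).
  2*X**2 ↦ 2·16·1·1 = 32
  2*X*Z ↦ 2·4·1·3 = 24
  -2*Y**2 ↦ -2·1·36·1 = -72
  -Y*Z ↦ -1·1·6·3 = -18
  3*Z**2 ↦ 3·1·1·9 = 27
Sum: F(4, 6, 3) = (32) + (24) + (-72) + (-18) + (27) = -7.
Reducing mod 7: -7 ≡ 0 (mod 7).
Since F(a, b, c) ≡ 0 (mod 7), P lies on the curve.


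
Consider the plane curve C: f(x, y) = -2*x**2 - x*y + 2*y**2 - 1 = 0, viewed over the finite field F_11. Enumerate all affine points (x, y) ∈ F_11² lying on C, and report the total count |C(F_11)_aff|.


Affine F_11-points: {(1, 7), (1, 10), (4, 0), (4, 2), (5, 9), (5, 10), (6, 1), (6, 2), (7, 0), (7, 9), (10, 1), (10, 4)}; count = 12.

For each of the 121 pairs (x, y) ∈ F_11², evaluate f(x, y) mod 11. Record the zeros.
  x = 0: [0↦10, 1↦1, 2↦7, 3↦6, 4↦9, 5↦5, 6↦5, 7↦9, 8↦6, 9↦7, 10↦1]  zeros at y ∈ ∅
  x = 1: [0↦8, 1↦9, 2↦3, 3↦1, 4↦3, 5↦9, 6↦8, 7↦0, 8↦7, 9↦7, 10↦0]  zeros at y ∈ {7, 10}
  x = 2: [0↦2, 1↦2, 2↦6, 3↦3, 4↦4, 5↦9, 6↦7, 7↦9, 8↦4, 9↦3, 10↦6]  zeros at y ∈ ∅
  x = 3: [0↦3, 1↦2, 2↦5, 3↦1, 4↦1, 5↦5, 6↦2, 7↦3, 8↦8, 9↦6, 10↦8]  zeros at y ∈ ∅
  x = 4: [0↦0, 1↦9, 2↦0, 3↦6, 4↦5, 5↦8, 6↦4, 7↦4, 8↦8, 9↦5, 10↦6]  zeros at y ∈ {0, 2}
  x = 5: [0↦4, 1↦1, 2↦2, 3↦7, 4↦5, 5↦7, 6↦2, 7↦1, 8↦4, 9↦0, 10↦0]  zeros at y ∈ {9, 10}
  x = 6: [0↦4, 1↦0, 2↦0, 3↦4, 4↦1, 5↦2, 6↦7, 7↦5, 8↦7, 9↦2, 10↦1]  zeros at y ∈ {1, 2}
  x = 7: [0↦0, 1↦6, 2↦5, 3↦8, 4↦4, 5↦4, 6↦8, 7↦5, 8↦6, 9↦0, 10↦9]  zeros at y ∈ {0, 9}
  x = 8: [0↦3, 1↦8, 2↦6, 3↦8, 4↦3, 5↦2, 6↦5, 7↦1, 8↦1, 9↦5, 10↦2]  zeros at y ∈ ∅
  x = 9: [0↦2, 1↦6, 2↦3, 3↦4, 4↦9, 5↦7, 6↦9, 7↦4, 8↦3, 9↦6, 10↦2]  zeros at y ∈ ∅
  x = 10: [0↦8, 1↦0, 2↦7, 3↦7, 4↦0, 5↦8, 6↦9, 7↦3, 8↦1, 9↦3, 10↦9]  zeros at y ∈ {1, 4}
Collecting zeros: affine points = {(1, 7), (1, 10), (4, 0), (4, 2), (5, 9), (5, 10), (6, 1), (6, 2), (7, 0), (7, 9), (10, 1), (10, 4)}.
Total count |C(F_11)_aff| = 12.


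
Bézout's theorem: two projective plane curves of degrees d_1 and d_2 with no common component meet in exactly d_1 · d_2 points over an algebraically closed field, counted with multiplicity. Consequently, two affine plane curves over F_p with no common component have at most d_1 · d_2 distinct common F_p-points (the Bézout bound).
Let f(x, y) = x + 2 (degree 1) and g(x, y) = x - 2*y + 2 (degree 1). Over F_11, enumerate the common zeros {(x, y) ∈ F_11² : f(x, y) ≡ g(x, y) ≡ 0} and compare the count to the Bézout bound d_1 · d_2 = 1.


Common zeros: {(9, 0)}; count = 1; Bézout bound = 1.

deg(f) = 1, deg(g) = 1, so Bézout bound = 1.
Scan x ∈ F_11. For each x, list the y ∈ F_11 with f(x, y) ≡ 0 and those with g(x, y) ≡ 0 (mod 11); the common zeros in that column are the intersection.
  x = 0: f ≡ 0 at y ∈ ∅; g ≡ 0 at y ∈ {1}; common: ∅.
  x = 1: f ≡ 0 at y ∈ ∅; g ≡ 0 at y ∈ {7}; common: ∅.
  x = 2: f ≡ 0 at y ∈ ∅; g ≡ 0 at y ∈ {2}; common: ∅.
  x = 3: f ≡ 0 at y ∈ ∅; g ≡ 0 at y ∈ {8}; common: ∅.
  x = 4: f ≡ 0 at y ∈ ∅; g ≡ 0 at y ∈ {3}; common: ∅.
  x = 5: f ≡ 0 at y ∈ ∅; g ≡ 0 at y ∈ {9}; common: ∅.
  x = 6: f ≡ 0 at y ∈ ∅; g ≡ 0 at y ∈ {4}; common: ∅.
  x = 7: f ≡ 0 at y ∈ ∅; g ≡ 0 at y ∈ {10}; common: ∅.
  x = 8: f ≡ 0 at y ∈ ∅; g ≡ 0 at y ∈ {5}; common: ∅.
  x = 9: f ≡ 0 at y ∈ {0, 1, 2, 3, 4, 5, 6, 7, 8, 9, 10}; g ≡ 0 at y ∈ {0}; common: {0}.
  x = 10: f ≡ 0 at y ∈ ∅; g ≡ 0 at y ∈ {6}; common: ∅.
Collecting: common zeros = {(9, 0)}, so the count is 1.
Comparison with the Bézout bound: 1 ≤ 1 = deg(f)·deg(g), as expected for curves with no common component (the bound is attained).


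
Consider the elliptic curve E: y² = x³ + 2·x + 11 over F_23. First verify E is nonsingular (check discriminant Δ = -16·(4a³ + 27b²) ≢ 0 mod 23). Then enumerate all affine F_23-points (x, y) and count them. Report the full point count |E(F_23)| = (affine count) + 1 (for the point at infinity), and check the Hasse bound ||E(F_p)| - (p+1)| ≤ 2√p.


Affine points = {(2, 0), (5, 10), (5, 13), (6, 3), (6, 20), (7, 0), (13, 7), (13, 16), (14, 0), (15, 9), (15, 14), (17, 6), (17, 17), (19, 10), (19, 13), (20, 1), (20, 22), (22, 10), (22, 13)}; affine count = 19; |E(F_23)| = 20.

Discriminant check: Δ ∝ 4a³ + 27b² = 4·2³ + 27·11² = 4·8 + 27·121 ≡ 10 (mod 23). Nonzero ⇒ E is nonsingular.
For each x ∈ F_23, compute rhs = x³ + 2·x + 11 mod 23, then count y ∈ F_23 with y² ≡ rhs.
  x = 0: rhs = 11, matching y values: none (0 points).
  x = 1: rhs = 14, matching y values: none (0 points).
  x = 2: rhs = 0, matching y values: 0 (1 points).
  x = 3: rhs = 21, matching y values: none (0 points).
  x = 4: rhs = 14, matching y values: none (0 points).
  x = 5: rhs = 8, matching y values: 10, 13 (2 points).
  x = 6: rhs = 9, matching y values: 3, 20 (2 points).
  x = 7: rhs = 0, matching y values: 0 (1 points).
  x = 8: rhs = 10, matching y values: none (0 points).
  x = 9: rhs = 22, matching y values: none (0 points).
  x = 10: rhs = 19, matching y values: none (0 points).
  x = 11: rhs = 7, matching y values: none (0 points).
  x = 12: rhs = 15, matching y values: none (0 points).
  x = 13: rhs = 3, matching y values: 7, 16 (2 points).
  x = 14: rhs = 0, matching y values: 0 (1 points).
  x = 15: rhs = 12, matching y values: 9, 14 (2 points).
  x = 16: rhs = 22, matching y values: none (0 points).
  x = 17: rhs = 13, matching y values: 6, 17 (2 points).
  x = 18: rhs = 14, matching y values: none (0 points).
  x = 19: rhs = 8, matching y values: 10, 13 (2 points).
  x = 20: rhs = 1, matching y values: 1, 22 (2 points).
  x = 21: rhs = 22, matching y values: none (0 points).
  x = 22: rhs = 8, matching y values: 10, 13 (2 points).
Total affine count: 19.
Full point count |E(F_23)| = 19 + 1 = 20.
Hasse bound: |20 − (23+1)| = |-4| = 4 ≤ 2√23 ≈ 9.5917 ✓.


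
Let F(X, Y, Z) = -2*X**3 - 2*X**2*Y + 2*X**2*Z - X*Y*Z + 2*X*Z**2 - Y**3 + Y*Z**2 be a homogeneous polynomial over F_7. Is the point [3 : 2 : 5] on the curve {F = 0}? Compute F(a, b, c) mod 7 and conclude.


F(3,2,5) ≡ 1 (mod 7); P is NOT on the curve.

Evaluate F(3, 2, 5) term-by-term (mod 7).
  -2*X**3 ↦ -2·27·1·1 = -54
  -2*X**2*Y ↦ -2·9·2·1 = -36
  2*X**2*Z ↦ 2·9·1·5 = 90
  -X*Y*Z ↦ -1·3·2·5 = -30
  2*X*Z**2 ↦ 2·3·1·25 = 150
  -Y**3 ↦ -1·1·8·1 = -8
  Y*Z**2 ↦ 1·1·2·25 = 50
Sum: F(3, 2, 5) = (-54) + (-36) + (90) + (-30) + (150) + (-8) + (50) = 162.
Reducing mod 7: 162 ≡ 1 (mod 7).
Since F(a, b, c) ≡ 1 ≠ 0 (mod 7), P does NOT lie on the curve.
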